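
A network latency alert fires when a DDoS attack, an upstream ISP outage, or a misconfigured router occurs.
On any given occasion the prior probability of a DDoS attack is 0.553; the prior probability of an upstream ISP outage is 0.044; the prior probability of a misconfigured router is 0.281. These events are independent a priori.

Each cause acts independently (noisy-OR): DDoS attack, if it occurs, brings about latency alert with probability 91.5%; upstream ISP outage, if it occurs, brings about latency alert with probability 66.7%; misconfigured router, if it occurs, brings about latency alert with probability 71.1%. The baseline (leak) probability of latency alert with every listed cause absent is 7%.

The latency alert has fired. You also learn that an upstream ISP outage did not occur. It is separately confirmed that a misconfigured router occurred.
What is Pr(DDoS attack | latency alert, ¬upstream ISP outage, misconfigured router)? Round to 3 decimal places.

Under noisy-OR, P(latency alert | causes) = 1 − (1−0.07)·∏(1−qᵢ) over the active causes.
Sum P(latency alert|·) weighted by the priors over both values of DDoS attack:
  P(latency alert | ¬upstream ISP outage, misconfigured router) = 0.73123*0.447 + 0.977155*0.553
        = 0.326860 + 0.540367 = 0.867227
The terms with DDoS attack present sum to 0.540367, so
  P(DDoS attack | latency alert, ¬upstream ISP outage, misconfigured router) = 0.540367 / 0.867227 ≈ 0.623

Pr(DDoS attack | latency alert, ¬upstream ISP outage, misconfigured router) ≈ 0.623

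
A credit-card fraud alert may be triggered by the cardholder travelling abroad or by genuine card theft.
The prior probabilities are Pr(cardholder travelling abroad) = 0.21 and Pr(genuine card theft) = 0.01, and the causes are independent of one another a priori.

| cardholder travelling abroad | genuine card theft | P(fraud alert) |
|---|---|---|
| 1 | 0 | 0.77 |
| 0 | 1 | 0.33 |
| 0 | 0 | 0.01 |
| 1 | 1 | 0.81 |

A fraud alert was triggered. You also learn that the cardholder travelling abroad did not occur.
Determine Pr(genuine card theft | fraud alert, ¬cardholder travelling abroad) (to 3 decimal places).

Pr(genuine card theft | fraud alert, ¬cardholder travelling abroad) ≈ 0.250

By total probability over both values of genuine card theft:
  P(fraud alert | ¬cardholder travelling abroad) = 0.01·0.99 + 0.33·0.01
        = 0.009900 + 0.003300 = 0.013200
Configurations with genuine card theft contribute 0.003300, so
  P(genuine card theft | fraud alert, ¬cardholder travelling abroad) = 0.003300 / 0.013200 ≈ 0.250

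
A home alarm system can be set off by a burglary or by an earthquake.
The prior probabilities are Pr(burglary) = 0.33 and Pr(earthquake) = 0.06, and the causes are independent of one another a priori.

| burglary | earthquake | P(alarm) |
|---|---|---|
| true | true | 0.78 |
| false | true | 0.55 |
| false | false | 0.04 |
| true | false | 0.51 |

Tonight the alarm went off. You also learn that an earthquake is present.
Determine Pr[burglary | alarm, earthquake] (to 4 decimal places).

Pr[burglary | alarm, earthquake] ≈ 0.4112

Sum P(alarm|·) weighted by the priors over both values of burglary:
  P(alarm | earthquake) = 0.55·0.67 + 0.78·0.33
        = 0.368500 + 0.257400 = 0.625900
The terms with burglary present sum to 0.257400, so
  P(burglary | alarm, earthquake) = 0.257400 / 0.625900 ≈ 0.4112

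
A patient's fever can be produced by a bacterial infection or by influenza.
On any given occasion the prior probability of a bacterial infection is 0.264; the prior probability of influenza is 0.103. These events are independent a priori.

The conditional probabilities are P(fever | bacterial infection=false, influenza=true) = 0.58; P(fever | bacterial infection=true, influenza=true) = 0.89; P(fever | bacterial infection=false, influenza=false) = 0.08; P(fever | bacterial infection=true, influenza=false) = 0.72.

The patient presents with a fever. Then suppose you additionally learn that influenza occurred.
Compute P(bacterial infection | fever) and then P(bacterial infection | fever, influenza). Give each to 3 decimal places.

P(bacterial infection | fever) ≈ 0.668; P(bacterial infection | fever, influenza) ≈ 0.355

Enumerate the 4 (bacterial infection, influenza) configurations and weight by the priors:
  P(fever) = 0.08*0.736*0.897 + 0.58*0.736*0.103 + 0.72*0.264*0.897 + 0.89*0.264*0.103
        = 0.052815 + 0.043969 + 0.170502 + 0.024201 = 0.291487
Configurations with bacterial infection contribute 0.194703, so
  P(bacterial infection | fever) = 0.194703 / 0.291487 ≈ 0.668

Now condition on the additional information:
By total probability over both values of bacterial infection:
  P(fever | influenza) = 0.58·0.736 + 0.89·0.264
        = 0.426880 + 0.234960 = 0.661840
The terms with bacterial infection present sum to 0.234960, so
  P(bacterial infection | fever, influenza) = 0.234960 / 0.661840 ≈ 0.355
The drop from 0.668 to 0.355 is the explaining-away (discounting) effect.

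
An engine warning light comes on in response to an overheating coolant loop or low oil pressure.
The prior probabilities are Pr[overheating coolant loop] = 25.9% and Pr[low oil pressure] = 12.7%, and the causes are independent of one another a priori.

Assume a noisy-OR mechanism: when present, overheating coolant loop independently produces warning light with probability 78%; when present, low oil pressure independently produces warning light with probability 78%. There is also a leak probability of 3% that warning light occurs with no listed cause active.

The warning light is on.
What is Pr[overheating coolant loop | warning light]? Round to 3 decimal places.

Pr[overheating coolant loop | warning light] ≈ 0.691

Under noisy-OR, P(warning light | causes) = 1 − (1−0.03)·∏(1−qᵢ) over the active causes.
For the numerator, keep only overheating coolant loop=true terms: 0.177856 + 0.031349 = 0.209205
The normalizing constant is 0.03·0.741·0.873 + 0.7866·0.741·0.127 + 0.7866·0.259·0.873 + 0.953052·0.259·0.127 = 0.302637
Posterior = 0.209205 / 0.302637 ≈ 0.691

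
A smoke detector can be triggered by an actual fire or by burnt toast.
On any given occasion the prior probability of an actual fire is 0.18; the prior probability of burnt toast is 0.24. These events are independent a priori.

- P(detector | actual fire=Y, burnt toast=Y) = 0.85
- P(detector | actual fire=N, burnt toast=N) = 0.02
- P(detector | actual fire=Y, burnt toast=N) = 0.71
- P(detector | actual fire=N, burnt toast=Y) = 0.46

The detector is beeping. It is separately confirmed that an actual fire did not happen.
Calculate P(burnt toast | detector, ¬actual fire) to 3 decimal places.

Weight on burnt toast=true, given the evidence: 0.46·0.24 = 0.110400
The normalizing constant is 0.02·0.76 + 0.46·0.24 = 0.125600
P(burnt toast | detector, ¬actual fire) = 0.110400/0.125600 ≈ 0.879

P(burnt toast | detector, ¬actual fire) ≈ 0.879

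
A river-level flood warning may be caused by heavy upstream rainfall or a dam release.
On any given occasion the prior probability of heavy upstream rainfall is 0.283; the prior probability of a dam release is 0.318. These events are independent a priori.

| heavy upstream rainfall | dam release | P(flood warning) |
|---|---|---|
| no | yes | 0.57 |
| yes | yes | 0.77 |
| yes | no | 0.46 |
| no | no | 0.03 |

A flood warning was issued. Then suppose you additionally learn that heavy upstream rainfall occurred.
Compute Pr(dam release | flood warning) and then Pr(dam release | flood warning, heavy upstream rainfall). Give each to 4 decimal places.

Pr(dam release | flood warning) ≈ 0.6582; Pr(dam release | flood warning, heavy upstream rainfall) ≈ 0.4384

Enumerate the 4 (heavy upstream rainfall, dam release) configurations and weight by the priors:
  P(flood warning) = 0.03×0.717×0.682 + 0.57×0.717×0.318 + 0.46×0.283×0.682 + 0.77×0.283×0.318
        = 0.014670 + 0.129963 + 0.088783 + 0.069295 = 0.302711
Configurations with dam release contribute 0.199258, so
  P(dam release | flood warning) = 0.199258 / 0.302711 ≈ 0.6582

With the extra evidence:
By total probability over both values of dam release:
  P(flood warning | heavy upstream rainfall) = 0.46·0.682 + 0.77·0.318
        = 0.313720 + 0.244860 = 0.558580
Keeping only the dam release-present terms gives 0.244860, so
  P(dam release | flood warning, heavy upstream rainfall) = 0.244860 / 0.558580 ≈ 0.4384
The drop from 0.6582 to 0.4384 is the explaining-away (discounting) effect.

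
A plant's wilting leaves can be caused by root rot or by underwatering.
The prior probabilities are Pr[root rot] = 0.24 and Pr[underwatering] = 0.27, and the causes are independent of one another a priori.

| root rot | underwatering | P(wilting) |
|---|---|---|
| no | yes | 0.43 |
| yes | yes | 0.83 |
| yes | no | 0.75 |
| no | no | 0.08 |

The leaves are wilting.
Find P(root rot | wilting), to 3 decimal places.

P(root rot | wilting) ≈ 0.583

By total probability over the 4 (root rot, underwatering) configurations:
  P(wilting) = 0.08×0.76×0.73 + 0.43×0.76×0.27 + 0.75×0.24×0.73 + 0.83×0.24×0.27
        = 0.044384 + 0.088236 + 0.131400 + 0.053784 = 0.317804
Configurations with root rot contribute 0.185184, so
  P(root rot | wilting) = 0.185184 / 0.317804 ≈ 0.583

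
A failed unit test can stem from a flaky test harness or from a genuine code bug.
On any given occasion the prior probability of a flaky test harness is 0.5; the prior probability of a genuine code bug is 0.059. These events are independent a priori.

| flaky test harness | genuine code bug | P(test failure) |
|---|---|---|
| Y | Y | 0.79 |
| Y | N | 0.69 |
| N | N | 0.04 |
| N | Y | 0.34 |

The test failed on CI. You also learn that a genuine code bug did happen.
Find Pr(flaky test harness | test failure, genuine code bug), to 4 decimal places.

Numerator (weight on configurations with flaky test harness): 0.79*0.5 = 0.395000
Normalizer over all consistent configurations: 0.34*0.5 + 0.79*0.5 = 0.565000
P(flaky test harness | test failure, genuine code bug) = 0.395000/0.565000 ≈ 0.6991

Pr(flaky test harness | test failure, genuine code bug) ≈ 0.6991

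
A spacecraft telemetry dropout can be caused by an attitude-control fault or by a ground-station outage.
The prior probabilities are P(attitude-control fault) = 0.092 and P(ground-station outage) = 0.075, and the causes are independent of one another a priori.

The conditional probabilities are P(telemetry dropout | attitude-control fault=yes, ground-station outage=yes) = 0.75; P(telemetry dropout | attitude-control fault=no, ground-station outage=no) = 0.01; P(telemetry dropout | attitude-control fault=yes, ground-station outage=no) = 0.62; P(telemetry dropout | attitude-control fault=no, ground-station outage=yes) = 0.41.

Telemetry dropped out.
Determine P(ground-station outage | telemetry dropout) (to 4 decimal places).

P(ground-station outage | telemetry dropout) ≈ 0.3511

Weight on ground-station outage=true, given the evidence: 0.027921 + 0.005175 = 0.033096
Denominator P(telemetry dropout): 0.01·0.908·0.925 + 0.41·0.908·0.075 + 0.62·0.092·0.925 + 0.75·0.092·0.075 = 0.094257
P(ground-station outage | telemetry dropout) = 0.033096/0.094257 ≈ 0.3511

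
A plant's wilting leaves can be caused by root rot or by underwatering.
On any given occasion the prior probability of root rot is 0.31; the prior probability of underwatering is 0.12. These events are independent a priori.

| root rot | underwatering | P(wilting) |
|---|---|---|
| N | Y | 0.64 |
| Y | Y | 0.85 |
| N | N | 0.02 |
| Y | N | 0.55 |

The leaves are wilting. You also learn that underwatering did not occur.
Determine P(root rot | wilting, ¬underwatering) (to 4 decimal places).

P(root rot | wilting, ¬underwatering) ≈ 0.9251

Sum P(wilting|·) weighted by the priors over both values of root rot:
  P(wilting | ¬underwatering) = 0.02·0.69 + 0.55·0.31
        = 0.013800 + 0.170500 = 0.184300
Configurations with root rot contribute 0.170500, so
  P(root rot | wilting, ¬underwatering) = 0.170500 / 0.184300 ≈ 0.9251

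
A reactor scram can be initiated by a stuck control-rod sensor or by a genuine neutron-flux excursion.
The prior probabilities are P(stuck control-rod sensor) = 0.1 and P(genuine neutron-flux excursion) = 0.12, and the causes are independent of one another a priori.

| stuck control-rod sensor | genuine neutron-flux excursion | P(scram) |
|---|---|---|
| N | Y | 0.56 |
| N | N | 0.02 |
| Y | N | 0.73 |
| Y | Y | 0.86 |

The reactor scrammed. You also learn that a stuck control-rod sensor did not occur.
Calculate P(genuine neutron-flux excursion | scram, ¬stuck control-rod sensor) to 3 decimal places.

P(scram | ¬stuck control-rod sensor) = 0.02·0.88 + 0.56·0.12 = 0.017600 + 0.067200 = 0.084800
Restricting to configurations with genuine neutron-flux excursion present: 0.56·0.12 = 0.067200.
P(genuine neutron-flux excursion | scram, ¬stuck control-rod sensor) = 0.067200 / 0.084800 ≈ 0.792

P(genuine neutron-flux excursion | scram, ¬stuck control-rod sensor) ≈ 0.792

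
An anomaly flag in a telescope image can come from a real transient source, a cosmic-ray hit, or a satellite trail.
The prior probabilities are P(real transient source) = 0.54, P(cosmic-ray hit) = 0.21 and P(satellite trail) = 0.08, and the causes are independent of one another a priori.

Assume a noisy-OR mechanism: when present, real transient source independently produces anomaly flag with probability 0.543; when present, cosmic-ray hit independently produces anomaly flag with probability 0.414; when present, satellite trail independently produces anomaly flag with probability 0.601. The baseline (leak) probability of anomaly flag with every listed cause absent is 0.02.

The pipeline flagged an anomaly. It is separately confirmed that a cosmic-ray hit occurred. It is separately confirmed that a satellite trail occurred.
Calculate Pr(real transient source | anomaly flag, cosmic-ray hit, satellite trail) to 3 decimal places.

Pr(real transient source | anomaly flag, cosmic-ray hit, satellite trail) ≈ 0.577

Under noisy-OR, P(anomaly flag | causes) = 1 − (1−0.02)·∏(1−qᵢ) over the active causes.
Enumerate both values of real transient source and weight by the priors:
  P(anomaly flag | cosmic-ray hit, satellite trail) = 0.770862*0.46 + 0.895284*0.54
        = 0.354597 + 0.483453 = 0.838050
The terms with real transient source present sum to 0.483453, so
  P(real transient source | anomaly flag, cosmic-ray hit, satellite trail) = 0.483453 / 0.838050 ≈ 0.577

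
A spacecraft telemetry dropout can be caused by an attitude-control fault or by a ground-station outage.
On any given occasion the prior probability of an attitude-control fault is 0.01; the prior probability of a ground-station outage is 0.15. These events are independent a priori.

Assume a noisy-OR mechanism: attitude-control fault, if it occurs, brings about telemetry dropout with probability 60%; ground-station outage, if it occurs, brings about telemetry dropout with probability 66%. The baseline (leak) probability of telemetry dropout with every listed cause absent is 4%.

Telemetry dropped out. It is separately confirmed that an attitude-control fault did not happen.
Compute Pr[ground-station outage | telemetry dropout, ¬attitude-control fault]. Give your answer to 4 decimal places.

Pr[ground-station outage | telemetry dropout, ¬attitude-control fault] ≈ 0.7482

Under noisy-OR, P(telemetry dropout | causes) = 1 − (1−0.04)·∏(1−qᵢ) over the active causes.
P(telemetry dropout | ¬attitude-control fault) = 0.04*0.85 + 0.6736*0.15 = 0.034000 + 0.101040 = 0.135040
The ground-station outage-present share is 0.6736*0.15 = 0.101040.
P(ground-station outage | telemetry dropout, ¬attitude-control fault) = 0.101040 / 0.135040 ≈ 0.7482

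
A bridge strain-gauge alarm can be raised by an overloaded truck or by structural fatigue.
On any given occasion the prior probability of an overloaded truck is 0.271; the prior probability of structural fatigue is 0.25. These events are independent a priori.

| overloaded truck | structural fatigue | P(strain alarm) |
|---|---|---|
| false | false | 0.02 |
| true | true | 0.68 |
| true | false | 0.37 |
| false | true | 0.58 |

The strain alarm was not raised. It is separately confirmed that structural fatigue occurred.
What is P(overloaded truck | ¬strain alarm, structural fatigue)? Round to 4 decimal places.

P(overloaded truck | ¬strain alarm, structural fatigue) ≈ 0.2207

For the numerator, keep only overloaded truck=true terms: 0.32·0.271 = 0.086720
Denominator P(¬strain alarm | structural fatigue): 0.42·0.729 + 0.32·0.271 = 0.392900
Posterior = 0.086720 / 0.392900 ≈ 0.2207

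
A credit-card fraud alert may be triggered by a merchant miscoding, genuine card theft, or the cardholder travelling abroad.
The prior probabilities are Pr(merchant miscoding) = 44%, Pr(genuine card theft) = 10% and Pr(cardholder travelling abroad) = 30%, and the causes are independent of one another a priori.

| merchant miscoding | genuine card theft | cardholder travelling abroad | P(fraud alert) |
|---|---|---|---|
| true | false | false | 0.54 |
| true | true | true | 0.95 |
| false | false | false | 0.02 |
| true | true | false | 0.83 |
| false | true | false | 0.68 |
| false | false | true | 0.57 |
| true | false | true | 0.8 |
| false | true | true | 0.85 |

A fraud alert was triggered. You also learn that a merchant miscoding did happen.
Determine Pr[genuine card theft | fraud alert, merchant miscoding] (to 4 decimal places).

Pr[genuine card theft | fraud alert, merchant miscoding] ≈ 0.1347

Enumerate the 4 (genuine card theft, cardholder travelling abroad) configurations and weight by the priors:
  P(fraud alert | merchant miscoding) = 0.54×0.9×0.7 + 0.8×0.9×0.3 + 0.83×0.1×0.7 + 0.95×0.1×0.3
        = 0.340200 + 0.216000 + 0.058100 + 0.028500 = 0.642800
The terms with genuine card theft present sum to 0.086600, so
  P(genuine card theft | fraud alert, merchant miscoding) = 0.086600 / 0.642800 ≈ 0.1347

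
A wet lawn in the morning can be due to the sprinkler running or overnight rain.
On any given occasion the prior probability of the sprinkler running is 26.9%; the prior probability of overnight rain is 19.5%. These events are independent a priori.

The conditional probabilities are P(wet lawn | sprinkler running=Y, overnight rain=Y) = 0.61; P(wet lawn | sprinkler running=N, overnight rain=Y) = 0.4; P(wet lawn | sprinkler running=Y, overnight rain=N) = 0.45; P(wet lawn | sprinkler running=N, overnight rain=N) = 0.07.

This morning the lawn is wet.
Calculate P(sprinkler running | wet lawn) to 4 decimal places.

P(sprinkler running | wet lawn) ≈ 0.5686

Enumerate the 4 (sprinkler running, overnight rain) configurations and weight by the priors:
  P(wet lawn) = 0.07×0.731×0.805 + 0.4×0.731×0.195 + 0.45×0.269×0.805 + 0.61×0.269×0.195
        = 0.041192 + 0.057018 + 0.097445 + 0.031998 = 0.227653
Keeping only the sprinkler running-present terms gives 0.129443, so
  P(sprinkler running | wet lawn) = 0.129443 / 0.227653 ≈ 0.5686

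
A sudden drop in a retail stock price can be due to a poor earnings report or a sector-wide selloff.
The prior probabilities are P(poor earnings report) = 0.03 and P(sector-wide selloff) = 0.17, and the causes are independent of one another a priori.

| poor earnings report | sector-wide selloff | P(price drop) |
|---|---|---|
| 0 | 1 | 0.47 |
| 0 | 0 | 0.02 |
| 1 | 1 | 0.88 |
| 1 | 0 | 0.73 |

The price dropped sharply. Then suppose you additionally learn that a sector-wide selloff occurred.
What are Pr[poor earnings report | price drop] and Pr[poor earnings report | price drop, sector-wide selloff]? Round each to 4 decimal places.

Pr[poor earnings report | price drop] ≈ 0.1949; Pr[poor earnings report | price drop, sector-wide selloff] ≈ 0.0547

Weight on poor earnings report=true, given the evidence: 0.018177 + 0.004488 = 0.022665
Normalizer over all consistent configurations: 0.02×0.97×0.83 + 0.47×0.97×0.17 + 0.73×0.03×0.83 + 0.88×0.03×0.17 = 0.116270
Posterior = 0.022665 / 0.116270 ≈ 0.1949

With the extra evidence:
P(price drop | sector-wide selloff) = 0.47·0.97 + 0.88·0.03 = 0.455900 + 0.026400 = 0.482300
Of this, 0.026400 comes from 0.88·0.03 (the poor earnings report=true cases).
P(poor earnings report | price drop, sector-wide selloff) = 0.026400 / 0.482300 ≈ 0.0547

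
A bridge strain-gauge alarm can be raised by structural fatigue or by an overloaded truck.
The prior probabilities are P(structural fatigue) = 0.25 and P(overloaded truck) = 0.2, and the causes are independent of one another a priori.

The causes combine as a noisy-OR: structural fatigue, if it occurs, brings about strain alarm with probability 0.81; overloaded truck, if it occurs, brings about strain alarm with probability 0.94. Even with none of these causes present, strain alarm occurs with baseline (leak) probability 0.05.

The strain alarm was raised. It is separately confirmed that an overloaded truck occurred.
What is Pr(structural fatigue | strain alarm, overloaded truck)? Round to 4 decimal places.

Pr(structural fatigue | strain alarm, overloaded truck) ≈ 0.2591

Under noisy-OR, P(strain alarm | causes) = 1 − (1−0.05)·∏(1−qᵢ) over the active causes.
For the numerator, keep only structural fatigue=true terms: 0.98917×0.25 = 0.247292
Normalizer over all consistent configurations: 0.943×0.75 + 0.98917×0.25 = 0.954542
Posterior = 0.247292 / 0.954542 ≈ 0.2591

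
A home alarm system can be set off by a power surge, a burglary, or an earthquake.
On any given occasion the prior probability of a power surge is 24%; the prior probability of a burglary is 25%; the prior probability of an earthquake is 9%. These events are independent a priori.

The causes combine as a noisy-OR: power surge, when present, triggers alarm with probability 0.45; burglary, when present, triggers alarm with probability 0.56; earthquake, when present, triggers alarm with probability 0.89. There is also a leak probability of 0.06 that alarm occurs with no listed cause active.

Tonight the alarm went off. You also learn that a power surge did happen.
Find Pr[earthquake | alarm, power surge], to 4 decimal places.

Under noisy-OR, P(alarm | causes) = 1 − (1−0.06)·∏(1−qᵢ) over the active causes.
Enumerate the 4 (burglary, earthquake) configurations and weight by the priors:
  P(alarm | power surge) = 0.483*0.75*0.91 + 0.94313*0.75*0.09 + 0.77252*0.25*0.91 + 0.974977*0.25*0.09
        = 0.329647 + 0.063661 + 0.175748 + 0.021937 = 0.590993
Keeping only the earthquake-present terms gives 0.085598, so
  P(earthquake | alarm, power surge) = 0.085598 / 0.590993 ≈ 0.1448

Pr[earthquake | alarm, power surge] ≈ 0.1448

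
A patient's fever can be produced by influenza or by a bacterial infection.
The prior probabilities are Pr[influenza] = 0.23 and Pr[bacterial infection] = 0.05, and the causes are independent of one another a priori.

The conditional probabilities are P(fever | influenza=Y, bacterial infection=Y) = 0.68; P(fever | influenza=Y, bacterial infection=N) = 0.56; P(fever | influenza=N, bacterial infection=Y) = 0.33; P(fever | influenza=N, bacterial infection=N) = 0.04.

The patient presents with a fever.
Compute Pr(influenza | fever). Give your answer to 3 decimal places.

Pr(influenza | fever) ≈ 0.756

Enumerate the 4 (influenza, bacterial infection) configurations and weight by the priors:
  P(fever) = 0.04·0.77·0.95 + 0.33·0.77·0.05 + 0.56·0.23·0.95 + 0.68·0.23·0.05
        = 0.029260 + 0.012705 + 0.122360 + 0.007820 = 0.172145
Configurations with influenza contribute 0.130180, so
  P(influenza | fever) = 0.130180 / 0.172145 ≈ 0.756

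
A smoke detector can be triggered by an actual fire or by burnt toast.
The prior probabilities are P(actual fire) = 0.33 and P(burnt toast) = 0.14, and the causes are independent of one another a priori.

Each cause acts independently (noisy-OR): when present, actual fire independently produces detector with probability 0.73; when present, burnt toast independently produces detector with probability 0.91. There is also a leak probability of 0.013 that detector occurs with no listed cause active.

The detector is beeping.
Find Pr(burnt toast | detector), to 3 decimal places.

Pr(burnt toast | detector) ≈ 0.377

Under noisy-OR, P(detector | causes) = 1 − (1−0.013)·∏(1−qᵢ) over the active causes.
By total probability over the 4 (actual fire, burnt toast) configurations:
  P(detector) = 0.013·0.67·0.86 + 0.91117·0.67·0.14 + 0.73351·0.33·0.86 + 0.976016·0.33·0.14
        = 0.007491 + 0.085468 + 0.208170 + 0.045092 = 0.346221
Configurations with burnt toast contribute 0.130560, so
  P(burnt toast | detector) = 0.130560 / 0.346221 ≈ 0.377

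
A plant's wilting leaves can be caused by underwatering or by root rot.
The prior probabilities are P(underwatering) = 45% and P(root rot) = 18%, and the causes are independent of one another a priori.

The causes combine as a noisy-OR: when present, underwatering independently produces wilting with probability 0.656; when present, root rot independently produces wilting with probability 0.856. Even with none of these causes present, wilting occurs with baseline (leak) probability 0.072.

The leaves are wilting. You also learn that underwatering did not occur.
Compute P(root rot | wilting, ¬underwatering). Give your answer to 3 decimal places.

P(root rot | wilting, ¬underwatering) ≈ 0.725

Under noisy-OR, P(wilting | causes) = 1 − (1−0.072)·∏(1−qᵢ) over the active causes.
For the numerator, keep only root rot=true terms: 0.866368×0.18 = 0.155946
Normalizer over all consistent configurations: 0.072×0.82 + 0.866368×0.18 = 0.214986
Posterior = 0.155946 / 0.214986 ≈ 0.725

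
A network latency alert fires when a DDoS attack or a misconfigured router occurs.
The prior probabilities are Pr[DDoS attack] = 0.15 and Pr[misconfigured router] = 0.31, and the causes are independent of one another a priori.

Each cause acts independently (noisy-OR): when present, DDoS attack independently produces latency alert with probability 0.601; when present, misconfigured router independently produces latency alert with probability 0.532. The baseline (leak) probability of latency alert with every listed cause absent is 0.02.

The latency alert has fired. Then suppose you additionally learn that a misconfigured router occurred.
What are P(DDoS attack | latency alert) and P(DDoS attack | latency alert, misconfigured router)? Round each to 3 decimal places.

P(DDoS attack | latency alert) ≈ 0.396; P(DDoS attack | latency alert, misconfigured router) ≈ 0.210

Under noisy-OR, P(latency alert | causes) = 1 − (1−0.02)·∏(1−qᵢ) over the active causes.
Numerator (weight on configurations with DDoS attack): 0.063029 + 0.037991 = 0.101020
Denominator P(latency alert): 0.02×0.85×0.69 + 0.54136×0.85×0.31 + 0.60898×0.15×0.69 + 0.817003×0.15×0.31 = 0.255398
P(DDoS attack | latency alert) = 0.101020/0.255398 ≈ 0.396

Now condition on the additional information:
Numerator (weight on configurations with DDoS attack): 0.817003·0.15 = 0.122550
Normalizer over all consistent configurations: 0.54136·0.85 + 0.817003·0.15 = 0.582706
P(DDoS attack | latency alert, misconfigured router) = 0.122550/0.582706 ≈ 0.210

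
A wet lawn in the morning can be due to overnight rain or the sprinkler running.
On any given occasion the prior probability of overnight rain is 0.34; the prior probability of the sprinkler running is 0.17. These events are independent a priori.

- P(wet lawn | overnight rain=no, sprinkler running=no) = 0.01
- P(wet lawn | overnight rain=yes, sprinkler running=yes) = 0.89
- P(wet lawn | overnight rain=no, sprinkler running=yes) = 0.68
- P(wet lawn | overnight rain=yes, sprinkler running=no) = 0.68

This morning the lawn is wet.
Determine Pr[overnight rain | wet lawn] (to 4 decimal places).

Weight on overnight rain=true, given the evidence: 0.191896 + 0.051442 = 0.243338
The normalizing constant is 0.01·0.66·0.83 + 0.68·0.66·0.17 + 0.68·0.34·0.83 + 0.89·0.34·0.17 = 0.325112
P(overnight rain | wet lawn) = 0.243338/0.325112 ≈ 0.7485

Pr[overnight rain | wet lawn] ≈ 0.7485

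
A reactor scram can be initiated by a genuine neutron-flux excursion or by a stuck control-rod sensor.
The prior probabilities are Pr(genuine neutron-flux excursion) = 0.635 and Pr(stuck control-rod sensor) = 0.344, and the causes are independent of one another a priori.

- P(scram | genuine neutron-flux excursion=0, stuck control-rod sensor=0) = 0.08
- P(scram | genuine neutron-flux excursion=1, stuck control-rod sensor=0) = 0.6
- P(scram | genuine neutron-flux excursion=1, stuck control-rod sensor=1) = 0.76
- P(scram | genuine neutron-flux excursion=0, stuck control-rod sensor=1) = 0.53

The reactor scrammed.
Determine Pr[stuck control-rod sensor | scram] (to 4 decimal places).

Pr[stuck control-rod sensor | scram] ≈ 0.4636

Weight on stuck control-rod sensor=true, given the evidence: 0.066547 + 0.166014 = 0.232561
Normalizer over all consistent configurations: 0.08·0.365·0.656 + 0.53·0.365·0.344 + 0.6·0.635·0.656 + 0.76·0.635·0.344 = 0.501652
Posterior = 0.232561 / 0.501652 ≈ 0.4636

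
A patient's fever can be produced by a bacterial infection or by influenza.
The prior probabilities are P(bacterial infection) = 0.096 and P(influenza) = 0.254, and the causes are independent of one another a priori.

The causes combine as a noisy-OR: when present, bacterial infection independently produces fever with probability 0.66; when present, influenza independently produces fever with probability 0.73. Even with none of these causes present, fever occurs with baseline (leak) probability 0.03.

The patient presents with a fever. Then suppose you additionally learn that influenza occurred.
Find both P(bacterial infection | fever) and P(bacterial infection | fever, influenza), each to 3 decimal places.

P(bacterial infection | fever) ≈ 0.270; P(bacterial infection | fever, influenza) ≈ 0.116

Under noisy-OR, P(fever | causes) = 1 − (1−0.03)·∏(1−qᵢ) over the active causes.
P(fever) = 0.03×0.904×0.746 + 0.7381×0.904×0.254 + 0.6702×0.096×0.746 + 0.910954×0.096×0.254 = 0.020232 + 0.169480 + 0.047997 + 0.022213 = 0.259922
The bacterial infection-present share is 0.047997 + 0.022213 = 0.070210.
So P(bacterial infection | fever) = 0.070210/0.259922 ≈ 0.270.

Now condition on the additional information:
P(fever | influenza) = 0.7381·0.904 + 0.910954·0.096 = 0.667242 + 0.087452 = 0.754694
Restricting to configurations with bacterial infection present: 0.910954·0.096 = 0.087452.
Hence the posterior is 0.087452/0.754694 ≈ 0.116.
This is intercausal reasoning (explaining away): once influenza accounts for the fever, bacterial infection becomes less likely.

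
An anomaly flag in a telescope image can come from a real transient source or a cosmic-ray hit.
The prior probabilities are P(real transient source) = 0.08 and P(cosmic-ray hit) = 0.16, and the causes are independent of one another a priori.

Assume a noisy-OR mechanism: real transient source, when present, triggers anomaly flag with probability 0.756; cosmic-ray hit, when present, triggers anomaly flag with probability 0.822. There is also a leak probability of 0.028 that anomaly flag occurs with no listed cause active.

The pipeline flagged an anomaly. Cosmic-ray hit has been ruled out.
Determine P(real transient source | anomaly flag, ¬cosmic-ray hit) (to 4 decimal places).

Under noisy-OR, P(anomaly flag | causes) = 1 − (1−0.028)·∏(1−qᵢ) over the active causes.
P(anomaly flag | ¬cosmic-ray hit) = 0.028·0.92 + 0.762832·0.08 = 0.025760 + 0.061027 = 0.086787
Restricting to configurations with real transient source present: 0.762832·0.08 = 0.061027.
Hence the posterior is 0.061027/0.086787 ≈ 0.7032.

P(real transient source | anomaly flag, ¬cosmic-ray hit) ≈ 0.7032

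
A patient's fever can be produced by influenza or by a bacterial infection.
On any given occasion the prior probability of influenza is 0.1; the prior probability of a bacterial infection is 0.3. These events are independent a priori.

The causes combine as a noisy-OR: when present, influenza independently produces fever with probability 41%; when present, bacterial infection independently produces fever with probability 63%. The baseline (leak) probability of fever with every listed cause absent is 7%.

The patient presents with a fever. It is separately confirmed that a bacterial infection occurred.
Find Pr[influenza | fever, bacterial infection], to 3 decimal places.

Pr[influenza | fever, bacterial infection] ≈ 0.119

Under noisy-OR, P(fever | causes) = 1 − (1−0.07)·∏(1−qᵢ) over the active causes.
P(fever | bacterial infection) = 0.6559*0.9 + 0.796981*0.1 = 0.590310 + 0.079698 = 0.670008
The influenza-present share is 0.796981*0.1 = 0.079698.
Hence the posterior is 0.079698/0.670008 ≈ 0.119.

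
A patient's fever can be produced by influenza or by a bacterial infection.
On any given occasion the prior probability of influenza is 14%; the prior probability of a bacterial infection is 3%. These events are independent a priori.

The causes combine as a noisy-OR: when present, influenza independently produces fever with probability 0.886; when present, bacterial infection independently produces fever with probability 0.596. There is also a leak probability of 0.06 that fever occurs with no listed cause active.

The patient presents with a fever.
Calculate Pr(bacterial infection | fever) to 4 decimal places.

Pr(bacterial infection | fever) ≈ 0.1046

Under noisy-OR, P(fever | causes) = 1 − (1−0.06)·∏(1−qᵢ) over the active causes.
P(fever) = 0.06·0.86·0.97 + 0.62024·0.86·0.03 + 0.89284·0.14·0.97 + 0.956707·0.14·0.03 = 0.050052 + 0.016002 + 0.121248 + 0.004018 = 0.191320
Restricting to configurations with bacterial infection present: 0.016002 + 0.004018 = 0.020020.
So P(bacterial infection | fever) = 0.020020/0.191320 ≈ 0.1046.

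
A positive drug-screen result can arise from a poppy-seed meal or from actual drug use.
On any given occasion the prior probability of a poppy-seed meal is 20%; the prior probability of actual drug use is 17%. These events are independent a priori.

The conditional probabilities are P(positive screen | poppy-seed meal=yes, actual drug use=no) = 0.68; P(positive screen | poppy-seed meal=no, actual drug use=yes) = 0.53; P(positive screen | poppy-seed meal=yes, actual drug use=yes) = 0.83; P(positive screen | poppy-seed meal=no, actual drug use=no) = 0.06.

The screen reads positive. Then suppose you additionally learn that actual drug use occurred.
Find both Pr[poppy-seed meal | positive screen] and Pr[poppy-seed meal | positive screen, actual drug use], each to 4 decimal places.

Weight on poppy-seed meal=true, given the evidence: 0.112880 + 0.028220 = 0.141100
Denominator P(positive screen): 0.06·0.8·0.83 + 0.53·0.8·0.17 + 0.68·0.2·0.83 + 0.83·0.2·0.17 = 0.253020
P(poppy-seed meal | positive screen) = 0.141100/0.253020 ≈ 0.5577

Now also conditioning on actual drug use=true:
Sum P(positive screen|·) weighted by the priors over both values of poppy-seed meal:
  P(positive screen | actual drug use) = 0.53·0.8 + 0.83·0.2
        = 0.424000 + 0.166000 = 0.590000
The terms with poppy-seed meal present sum to 0.166000, so
  P(poppy-seed meal | positive screen, actual drug use) = 0.166000 / 0.590000 ≈ 0.2814

Pr[poppy-seed meal | positive screen] ≈ 0.5577; Pr[poppy-seed meal | positive screen, actual drug use] ≈ 0.2814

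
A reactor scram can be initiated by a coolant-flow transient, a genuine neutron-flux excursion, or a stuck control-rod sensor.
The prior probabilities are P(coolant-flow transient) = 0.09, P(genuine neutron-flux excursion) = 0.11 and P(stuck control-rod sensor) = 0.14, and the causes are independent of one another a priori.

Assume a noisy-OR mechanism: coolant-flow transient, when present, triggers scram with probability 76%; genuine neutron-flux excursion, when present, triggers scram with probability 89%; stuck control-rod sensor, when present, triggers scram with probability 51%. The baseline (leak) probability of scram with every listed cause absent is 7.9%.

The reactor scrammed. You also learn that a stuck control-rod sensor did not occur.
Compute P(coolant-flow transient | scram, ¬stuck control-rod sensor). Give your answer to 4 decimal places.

Under noisy-OR, P(scram | causes) = 1 − (1−0.079)·∏(1−qᵢ) over the active causes.
By total probability over the 4 (coolant-flow transient, genuine neutron-flux excursion) configurations:
  P(scram | ¬stuck control-rod sensor) = 0.079×0.91×0.89 + 0.89869×0.91×0.11 + 0.77896×0.09×0.89 + 0.975686×0.09×0.11
        = 0.063982 + 0.089959 + 0.062395 + 0.009659 = 0.225995
The terms with coolant-flow transient present sum to 0.072054, so
  P(coolant-flow transient | scram, ¬stuck control-rod sensor) = 0.072054 / 0.225995 ≈ 0.3188

P(coolant-flow transient | scram, ¬stuck control-rod sensor) ≈ 0.3188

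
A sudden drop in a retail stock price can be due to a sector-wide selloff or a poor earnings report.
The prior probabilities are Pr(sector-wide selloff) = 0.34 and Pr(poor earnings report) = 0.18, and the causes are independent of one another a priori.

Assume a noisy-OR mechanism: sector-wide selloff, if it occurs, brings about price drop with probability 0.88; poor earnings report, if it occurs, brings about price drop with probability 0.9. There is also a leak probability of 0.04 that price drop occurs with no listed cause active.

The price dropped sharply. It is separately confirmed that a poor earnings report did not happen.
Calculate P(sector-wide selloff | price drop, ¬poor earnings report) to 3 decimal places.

Under noisy-OR, P(price drop | causes) = 1 − (1−0.04)·∏(1−qᵢ) over the active causes.
Sum P(price drop|·) weighted by the priors over both values of sector-wide selloff:
  P(price drop | ¬poor earnings report) = 0.04*0.66 + 0.8848*0.34
        = 0.026400 + 0.300832 = 0.327232
Configurations with sector-wide selloff contribute 0.300832, so
  P(sector-wide selloff | price drop, ¬poor earnings report) = 0.300832 / 0.327232 ≈ 0.919

P(sector-wide selloff | price drop, ¬poor earnings report) ≈ 0.919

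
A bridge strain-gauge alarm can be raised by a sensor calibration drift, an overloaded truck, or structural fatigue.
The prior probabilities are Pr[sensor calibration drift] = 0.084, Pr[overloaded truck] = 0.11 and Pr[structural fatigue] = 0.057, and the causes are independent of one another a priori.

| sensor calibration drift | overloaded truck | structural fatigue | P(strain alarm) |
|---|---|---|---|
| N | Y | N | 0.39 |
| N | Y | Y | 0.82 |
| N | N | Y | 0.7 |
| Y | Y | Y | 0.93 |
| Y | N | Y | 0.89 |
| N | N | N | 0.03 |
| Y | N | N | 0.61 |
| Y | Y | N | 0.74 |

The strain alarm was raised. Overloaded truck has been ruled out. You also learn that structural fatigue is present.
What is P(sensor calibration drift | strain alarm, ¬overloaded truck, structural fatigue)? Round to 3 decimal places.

P(strain alarm | ¬overloaded truck, structural fatigue) = 0.7*0.916 + 0.89*0.084 = 0.641200 + 0.074760 = 0.715960
Of this, 0.074760 comes from 0.89*0.084 (the sensor calibration drift=true cases).
Hence the posterior is 0.074760/0.715960 ≈ 0.104.

P(sensor calibration drift | strain alarm, ¬overloaded truck, structural fatigue) ≈ 0.104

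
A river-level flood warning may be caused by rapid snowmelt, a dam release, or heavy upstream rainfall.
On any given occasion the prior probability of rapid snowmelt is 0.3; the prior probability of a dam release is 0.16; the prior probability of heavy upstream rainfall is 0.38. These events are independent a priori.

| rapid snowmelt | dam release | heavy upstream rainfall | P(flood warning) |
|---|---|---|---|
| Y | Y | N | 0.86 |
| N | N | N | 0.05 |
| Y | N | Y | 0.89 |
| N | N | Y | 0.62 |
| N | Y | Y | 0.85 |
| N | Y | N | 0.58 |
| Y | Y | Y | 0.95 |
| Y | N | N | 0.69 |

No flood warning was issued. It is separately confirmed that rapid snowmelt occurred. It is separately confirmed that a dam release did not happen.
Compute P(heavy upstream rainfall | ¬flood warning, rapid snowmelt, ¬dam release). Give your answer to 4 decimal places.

P(¬flood warning | rapid snowmelt, ¬dam release) = 0.31·0.62 + 0.11·0.38 = 0.192200 + 0.041800 = 0.234000
Restricting to configurations with heavy upstream rainfall present: 0.11·0.38 = 0.041800.
So P(heavy upstream rainfall | ¬flood warning, rapid snowmelt, ¬dam release) = 0.041800/0.234000 ≈ 0.1786.

P(heavy upstream rainfall | ¬flood warning, rapid snowmelt, ¬dam release) ≈ 0.1786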